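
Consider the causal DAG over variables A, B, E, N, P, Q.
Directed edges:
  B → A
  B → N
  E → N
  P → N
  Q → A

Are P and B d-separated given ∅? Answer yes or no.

Yes — P ⊥ B | ∅.

Bayes-Ball from P | ∅ reaches {N}.
B ∉ reach(P|∅) ⇒ P ⊥ B | ∅.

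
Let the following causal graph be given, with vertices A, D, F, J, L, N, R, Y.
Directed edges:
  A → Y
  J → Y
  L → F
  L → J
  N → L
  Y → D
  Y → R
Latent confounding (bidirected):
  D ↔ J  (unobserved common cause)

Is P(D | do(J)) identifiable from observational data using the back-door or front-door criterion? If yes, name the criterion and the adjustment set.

P(D|do(J)): frontdoor, adjust for {Y}.

desc(J)\{J}={D,R,Y}; candidates ⊆ {A,F,L,N}.
J↔D: latent back-door arc(s) into J.
size 0: {}; under {} J still reaches {D,F,L,N} ∋ D.
size 1: {A}, {F}, {L} …(+1); under {A} J still reaches {D,F,L,N} ∋ D.
size 2: {A,F}, {A,L}, {A,N} …(+3); under {A,F} J still reaches {D,L,N} ∋ D.
J↔D cannot be blocked by any observed set — no back-door set.
{Y}: (i) intercepts every directed J→D path; (ii) no back-door J→{Y}; (iii) {J} blocks every back-door {Y}→D. Front-door holds.
P(D|do(J)) = Σ_{Y} P(Y|J) Σ_{J'} P(D|Y,J')P(J').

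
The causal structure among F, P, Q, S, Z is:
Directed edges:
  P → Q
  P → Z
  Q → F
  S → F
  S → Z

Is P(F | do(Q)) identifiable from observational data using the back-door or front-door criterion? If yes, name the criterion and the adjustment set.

P(F|do(Q)): backdoor, adjust for ∅.

desc(Q)\{Q}={F}; candidates ⊆ {P,S,Z}.
∅: Q⊥F given ∅ in G with Q→· removed — back-door holds.
P(F|do(Q)) = P(F|Q) — no adjustment needed.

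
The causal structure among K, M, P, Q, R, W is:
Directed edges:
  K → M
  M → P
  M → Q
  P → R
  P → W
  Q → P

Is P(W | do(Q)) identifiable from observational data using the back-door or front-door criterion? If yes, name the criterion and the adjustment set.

P(W|do(Q)): backdoor, adjust for {M}.

desc(Q)\{Q}={P,R,W}; candidates ⊆ {K,M}.
size 0: {}; under {} Q still reaches {K,M,P,R,W} ∋ W.
{M}: Q⊥W given {M} in G with Q→· removed — back-door holds.
P(W|do(Q)) = Σ_{M} P(W|Q,M)·P(M).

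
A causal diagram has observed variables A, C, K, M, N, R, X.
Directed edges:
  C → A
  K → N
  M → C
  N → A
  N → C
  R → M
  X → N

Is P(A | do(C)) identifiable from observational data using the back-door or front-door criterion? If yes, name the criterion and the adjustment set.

P(A|do(C)): backdoor, adjust for {N}.

desc(C)\{C}={A}; candidates ⊆ {K,M,N,R,X}.
size 0: {}; under {} C still reaches {A,K,M,N,R,X} ∋ A.
{N}: C⊥A given {N} in G with C→· removed — back-door holds.
P(A|do(C)) = Σ_{N} P(A|C,N)·P(N).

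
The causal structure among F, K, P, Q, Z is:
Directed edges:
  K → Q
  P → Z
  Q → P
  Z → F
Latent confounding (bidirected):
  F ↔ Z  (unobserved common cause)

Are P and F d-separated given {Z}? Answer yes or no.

Bayes-Ball from P | {Z} reaches {F,K,Q}.
F ∈ reach(P|{Z}) ⇒ P ⊥̸ F | {Z}.

No — P and F are d-connected given {Z}.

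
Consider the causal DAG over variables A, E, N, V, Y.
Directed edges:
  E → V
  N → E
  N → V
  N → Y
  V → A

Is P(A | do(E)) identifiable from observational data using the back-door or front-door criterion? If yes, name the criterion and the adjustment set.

desc(E)\{E}={A,V}; candidates ⊆ {N,Y}.
size 0: {}; under {} E still reaches {A,N,V,Y} ∋ A.
{N}: E⊥A given {N} in G with E→· removed — back-door holds.
P(A|do(E)) = Σ_{N} P(A|E,N)·P(N).

P(A|do(E)): backdoor, adjust for {N}.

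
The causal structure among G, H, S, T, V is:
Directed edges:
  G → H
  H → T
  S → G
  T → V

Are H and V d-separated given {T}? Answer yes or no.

Yes — H ⊥ V | {T}.

Bayes-Ball from H | {T} reaches {G,S}.
V ∉ reach(H|{T}) ⇒ H ⊥ V | {T}.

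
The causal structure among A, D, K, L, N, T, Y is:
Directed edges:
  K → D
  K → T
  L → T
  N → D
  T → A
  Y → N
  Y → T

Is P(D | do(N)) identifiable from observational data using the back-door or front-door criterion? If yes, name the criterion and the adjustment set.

P(D|do(N)): backdoor, adjust for ∅.

desc(N)\{N}={D}; candidates ⊆ {A,K,L,T,Y}.
∅: N⊥D given ∅ in G with N→· removed — back-door holds.
P(D|do(N)) = P(D|N) — no adjustment needed.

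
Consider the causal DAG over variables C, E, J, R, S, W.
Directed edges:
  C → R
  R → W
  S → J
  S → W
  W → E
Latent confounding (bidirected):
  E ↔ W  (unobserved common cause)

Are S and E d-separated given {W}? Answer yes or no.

Bayes-Ball from S | {W} reaches {C,E,J,R}.
E ∈ reach(S|{W}) ⇒ S ⊥̸ E | {W}.

No — S and E are d-connected given {W}.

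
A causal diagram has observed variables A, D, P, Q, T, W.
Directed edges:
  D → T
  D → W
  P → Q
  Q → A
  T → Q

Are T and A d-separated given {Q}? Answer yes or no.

Bayes-Ball from T | {Q} reaches {D,P,W}.
A ∉ reach(T|{Q}) ⇒ T ⊥ A | {Q}.

Yes — T ⊥ A | {Q}.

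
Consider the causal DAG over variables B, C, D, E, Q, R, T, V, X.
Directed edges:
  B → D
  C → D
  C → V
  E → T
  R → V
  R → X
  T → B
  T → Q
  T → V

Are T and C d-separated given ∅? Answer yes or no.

Yes — T ⊥ C | ∅.

Bayes-Ball from T | ∅ reaches {B,D,E,Q,V}.
C ∉ reach(T|∅) ⇒ T ⊥ C | ∅.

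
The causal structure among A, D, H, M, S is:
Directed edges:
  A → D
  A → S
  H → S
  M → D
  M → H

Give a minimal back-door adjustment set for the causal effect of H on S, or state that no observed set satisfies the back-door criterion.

desc(H)\{H}={S}; candidates ⊆ {A,D,M}.
∅: H⊥S given ∅ in G with H→· removed — back-door holds.

H→S: minimal back-door set ∅.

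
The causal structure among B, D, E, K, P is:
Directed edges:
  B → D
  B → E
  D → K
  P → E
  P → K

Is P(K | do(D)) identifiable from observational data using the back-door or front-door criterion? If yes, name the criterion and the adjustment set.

desc(D)\{D}={K}; candidates ⊆ {B,E,P}.
∅: D⊥K given ∅ in G with D→· removed — back-door holds.
P(K|do(D)) = P(K|D) — no adjustment needed.

P(K|do(D)): backdoor, adjust for ∅.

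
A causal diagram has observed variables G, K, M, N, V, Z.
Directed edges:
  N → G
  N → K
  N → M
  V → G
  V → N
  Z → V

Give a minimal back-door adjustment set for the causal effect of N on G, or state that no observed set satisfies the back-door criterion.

N→G: minimal back-door set {V}.

desc(N)\{N}={G,K,M}; candidates ⊆ {V,Z}.
size 0: {}; under {} N still reaches {G,V,Z} ∋ G.
{V}: N⊥G given {V} in G with N→· removed — back-door holds.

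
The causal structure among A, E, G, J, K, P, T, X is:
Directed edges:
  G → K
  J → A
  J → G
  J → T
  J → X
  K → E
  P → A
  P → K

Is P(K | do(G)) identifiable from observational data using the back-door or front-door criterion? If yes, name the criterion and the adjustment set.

P(K|do(G)): backdoor, adjust for ∅.

desc(G)\{G}={E,K}; candidates ⊆ {A,J,P,T,X}.
∅: G⊥K given ∅ in G with G→· removed — back-door holds.
P(K|do(G)) = P(K|G) — no adjustment needed.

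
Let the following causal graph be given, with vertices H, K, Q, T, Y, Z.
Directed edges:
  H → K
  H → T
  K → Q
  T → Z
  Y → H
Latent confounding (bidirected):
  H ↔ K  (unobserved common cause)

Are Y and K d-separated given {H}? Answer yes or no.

Bayes-Ball from Y | {H} reaches {K,Q}.
K ∈ reach(Y|{H}) ⇒ Y ⊥̸ K | {H}.

No — Y and K are d-connected given {H}.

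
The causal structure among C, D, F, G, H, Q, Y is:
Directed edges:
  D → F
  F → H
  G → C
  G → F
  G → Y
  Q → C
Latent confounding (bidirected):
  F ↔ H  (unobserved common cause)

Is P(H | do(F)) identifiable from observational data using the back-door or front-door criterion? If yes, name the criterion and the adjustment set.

P(H|do(F)): not identifiable (no BD/FD set).

desc(F)\{F}={H}; candidates ⊆ {C,D,G,Q,Y}.
F↔H: latent back-door arc(s) into F.
size 0: {}; under {} F still reaches {C,D,G,H,Y} ∋ H.
size 1: {C}, {D}, {G} …(+2); under {C} F still reaches {D,G,H,Q,Y} ∋ H.
size 2: {C,D}, {C,G}, {C,Q} …(+7); under {C,D} F still reaches {G,H,Q,Y} ∋ H.
F↔H cannot be blocked by any observed set — no back-door set.
No mediator lies on a directed F→…→H path.
Neither criterion identifies P(H|do(F)) in this graph.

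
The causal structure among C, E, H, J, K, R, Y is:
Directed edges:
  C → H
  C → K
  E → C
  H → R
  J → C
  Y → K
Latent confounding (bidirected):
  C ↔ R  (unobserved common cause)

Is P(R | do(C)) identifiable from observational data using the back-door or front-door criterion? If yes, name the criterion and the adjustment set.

desc(C)\{C}={H,K,R}; candidates ⊆ {E,J,Y}.
C↔R: latent back-door arc(s) into C.
size 0: {}; under {} C still reaches {E,J,R} ∋ R.
size 1: {E}, {J}, {Y}; under {E} C still reaches {J,R} ∋ R.
size 2: {E,J}, {E,Y}, {J,Y}; under {E,J} C still reaches {R} ∋ R.
C↔R cannot be blocked by any observed set — no back-door set.
{H}: (i) intercepts every directed C→R path; (ii) no back-door C→{H}; (iii) {C} blocks every back-door {H}→R. Front-door holds.
P(R|do(C)) = Σ_{H} P(H|C) Σ_{C'} P(R|H,C')P(C').

P(R|do(C)): frontdoor, adjust for {H}.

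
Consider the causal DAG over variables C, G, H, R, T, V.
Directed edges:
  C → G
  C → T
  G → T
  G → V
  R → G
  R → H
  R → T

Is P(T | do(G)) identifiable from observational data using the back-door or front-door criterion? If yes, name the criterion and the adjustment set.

desc(G)\{G}={T,V}; candidates ⊆ {C,H,R}.
size 0: {}; under {} G still reaches {C,H,R,T} ∋ T.
size 1: {C}, {H}, {R}; under {C} G still reaches {H,R,T} ∋ T.
{C,R}: G⊥T given {C,R} in G with G→· removed — back-door holds.
P(T|do(G)) = Σ_{C,R} P(T|G,C,R)·P(C,R).

P(T|do(G)): backdoor, adjust for {C, R}.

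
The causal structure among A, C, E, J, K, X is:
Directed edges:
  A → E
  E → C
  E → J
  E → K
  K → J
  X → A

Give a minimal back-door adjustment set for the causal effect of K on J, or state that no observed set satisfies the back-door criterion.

K→J: minimal back-door set {E}.

desc(K)\{K}={J}; candidates ⊆ {A,C,E,X}.
size 0: {}; under {} K still reaches {A,C,E,J,X} ∋ J.
{E}: K⊥J given {E} in G with K→· removed — back-door holds.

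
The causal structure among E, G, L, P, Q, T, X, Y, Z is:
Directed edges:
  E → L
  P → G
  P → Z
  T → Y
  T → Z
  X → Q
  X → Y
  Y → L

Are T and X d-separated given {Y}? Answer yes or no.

Bayes-Ball from T | {Y} reaches {Q,X,Z}.
X ∈ reach(T|{Y}) ⇒ T ⊥̸ X | {Y}.

No — T and X are d-connected given {Y}.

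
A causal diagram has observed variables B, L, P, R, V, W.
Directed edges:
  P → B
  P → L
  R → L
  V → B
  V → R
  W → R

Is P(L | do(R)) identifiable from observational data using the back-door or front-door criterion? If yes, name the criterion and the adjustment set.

P(L|do(R)): backdoor, adjust for ∅.

desc(R)\{R}={L}; candidates ⊆ {B,P,V,W}.
∅: R⊥L given ∅ in G with R→· removed — back-door holds.
P(L|do(R)) = P(L|R) — no adjustment needed.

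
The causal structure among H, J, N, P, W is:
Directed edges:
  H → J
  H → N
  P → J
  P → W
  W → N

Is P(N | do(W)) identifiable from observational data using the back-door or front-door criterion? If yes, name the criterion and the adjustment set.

desc(W)\{W}={N}; candidates ⊆ {H,J,P}.
∅: W⊥N given ∅ in G with W→· removed — back-door holds.
P(N|do(W)) = P(N|W) — no adjustment needed.

P(N|do(W)): backdoor, adjust for ∅.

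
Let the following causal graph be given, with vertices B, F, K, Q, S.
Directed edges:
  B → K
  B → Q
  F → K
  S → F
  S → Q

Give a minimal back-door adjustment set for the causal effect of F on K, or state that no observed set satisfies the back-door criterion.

F→K: minimal back-door set ∅.

desc(F)\{F}={K}; candidates ⊆ {B,Q,S}.
∅: F⊥K given ∅ in G with F→· removed — back-door holds.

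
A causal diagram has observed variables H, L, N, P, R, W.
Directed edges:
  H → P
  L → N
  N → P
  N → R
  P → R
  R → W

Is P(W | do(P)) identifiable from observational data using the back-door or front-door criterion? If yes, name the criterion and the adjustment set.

P(W|do(P)): backdoor, adjust for {N}.

desc(P)\{P}={R,W}; candidates ⊆ {H,L,N}.
size 0: {}; under {} P still reaches {H,L,N,R,W} ∋ W.
{N}: P⊥W given {N} in G with P→· removed — back-door holds.
P(W|do(P)) = Σ_{N} P(W|P,N)·P(N).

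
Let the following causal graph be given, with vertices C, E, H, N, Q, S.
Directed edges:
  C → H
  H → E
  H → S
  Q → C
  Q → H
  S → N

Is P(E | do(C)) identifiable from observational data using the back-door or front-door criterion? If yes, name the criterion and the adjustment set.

P(E|do(C)): backdoor, adjust for {Q}.

desc(C)\{C}={E,H,N,S}; candidates ⊆ {Q}.
size 0: {}; under {} C still reaches {E,H,N,Q,S} ∋ E.
{Q}: C⊥E given {Q} in G with C→· removed — back-door holds.
P(E|do(C)) = Σ_{Q} P(E|C,Q)·P(Q).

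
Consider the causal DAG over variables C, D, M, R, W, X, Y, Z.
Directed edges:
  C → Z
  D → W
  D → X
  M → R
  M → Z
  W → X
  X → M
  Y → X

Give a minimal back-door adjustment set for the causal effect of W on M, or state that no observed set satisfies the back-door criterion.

desc(W)\{W}={M,R,X,Z}; candidates ⊆ {C,D,Y}.
size 0: {}; under {} W still reaches {D,M,R,X,Z} ∋ M.
{D}: W⊥M given {D} in G with W→· removed — back-door holds.

W→M: minimal back-door set {D}.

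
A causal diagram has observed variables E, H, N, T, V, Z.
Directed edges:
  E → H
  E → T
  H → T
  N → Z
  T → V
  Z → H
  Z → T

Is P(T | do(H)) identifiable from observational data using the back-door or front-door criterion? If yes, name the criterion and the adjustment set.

P(T|do(H)): backdoor, adjust for {E, Z}.

desc(H)\{H}={T,V}; candidates ⊆ {E,N,Z}.
size 0: {}; under {} H still reaches {E,N,T,V,Z} ∋ T.
size 1: {E}, {N}, {Z}; under {E} H still reaches {N,T,V,Z} ∋ T.
{E,Z}: H⊥T given {E,Z} in G with H→· removed — back-door holds.
P(T|do(H)) = Σ_{E,Z} P(T|H,E,Z)·P(E,Z).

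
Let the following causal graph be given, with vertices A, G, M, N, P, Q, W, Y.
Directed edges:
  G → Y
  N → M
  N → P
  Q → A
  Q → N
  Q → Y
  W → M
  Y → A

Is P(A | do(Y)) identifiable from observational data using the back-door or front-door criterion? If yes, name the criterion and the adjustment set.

P(A|do(Y)): backdoor, adjust for {Q}.

desc(Y)\{Y}={A}; candidates ⊆ {G,M,N,P,Q,W}.
size 0: {}; under {} Y still reaches {A,G,M,N,P,Q} ∋ A.
{Q}: Y⊥A given {Q} in G with Y→· removed — back-door holds.
P(A|do(Y)) = Σ_{Q} P(A|Y,Q)·P(Q).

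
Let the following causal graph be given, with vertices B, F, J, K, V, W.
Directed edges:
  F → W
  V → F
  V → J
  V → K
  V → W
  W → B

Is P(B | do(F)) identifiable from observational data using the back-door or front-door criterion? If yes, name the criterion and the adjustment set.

P(B|do(F)): backdoor, adjust for {V}.

desc(F)\{F}={B,W}; candidates ⊆ {J,K,V}.
size 0: {}; under {} F still reaches {B,J,K,V,W} ∋ B.
{V}: F⊥B given {V} in G with F→· removed — back-door holds.
P(B|do(F)) = Σ_{V} P(B|F,V)·P(V).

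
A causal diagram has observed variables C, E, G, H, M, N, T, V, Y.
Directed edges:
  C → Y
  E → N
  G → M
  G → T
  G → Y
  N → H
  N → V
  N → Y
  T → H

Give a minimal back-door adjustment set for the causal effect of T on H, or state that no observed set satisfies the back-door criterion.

desc(T)\{T}={H}; candidates ⊆ {C,E,G,M,N,V,Y}.
∅: T⊥H given ∅ in G with T→· removed — back-door holds.

T→H: minimal back-door set ∅.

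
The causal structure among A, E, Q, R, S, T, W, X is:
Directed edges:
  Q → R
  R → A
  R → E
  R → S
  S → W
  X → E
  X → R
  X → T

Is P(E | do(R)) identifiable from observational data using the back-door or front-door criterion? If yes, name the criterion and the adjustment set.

desc(R)\{R}={A,E,S,W}; candidates ⊆ {Q,T,X}.
size 0: {}; under {} R still reaches {E,Q,T,X} ∋ E.
{X}: R⊥E given {X} in G with R→· removed — back-door holds.
P(E|do(R)) = Σ_{X} P(E|R,X)·P(X).

P(E|do(R)): backdoor, adjust for {X}.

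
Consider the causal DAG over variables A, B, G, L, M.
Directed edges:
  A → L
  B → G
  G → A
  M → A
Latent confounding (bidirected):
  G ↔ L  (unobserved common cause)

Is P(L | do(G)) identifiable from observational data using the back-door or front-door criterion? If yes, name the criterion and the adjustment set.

desc(G)\{G}={A,L}; candidates ⊆ {B,M}.
G↔L: latent back-door arc(s) into G.
size 0: {}; under {} G still reaches {B,L} ∋ L.
size 1: {B}, {M}; under {B} G still reaches {L} ∋ L.
size 2: {B,M}; under {B,M} G still reaches {L} ∋ L.
G↔L cannot be blocked by any observed set — no back-door set.
{A}: (i) intercepts every directed G→L path; (ii) no back-door G→{A}; (iii) {G} blocks every back-door {A}→L. Front-door holds.
P(L|do(G)) = Σ_{A} P(A|G) Σ_{G'} P(L|A,G')P(G').

P(L|do(G)): frontdoor, adjust for {A}.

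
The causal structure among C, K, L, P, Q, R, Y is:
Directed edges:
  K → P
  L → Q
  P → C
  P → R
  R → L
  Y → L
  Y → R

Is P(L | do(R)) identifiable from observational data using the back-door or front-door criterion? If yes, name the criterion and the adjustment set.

desc(R)\{R}={L,Q}; candidates ⊆ {C,K,P,Y}.
size 0: {}; under {} R still reaches {C,K,L,P,Q,Y} ∋ L.
{Y}: R⊥L given {Y} in G with R→· removed — back-door holds.
P(L|do(R)) = Σ_{Y} P(L|R,Y)·P(Y).

P(L|do(R)): backdoor, adjust for {Y}.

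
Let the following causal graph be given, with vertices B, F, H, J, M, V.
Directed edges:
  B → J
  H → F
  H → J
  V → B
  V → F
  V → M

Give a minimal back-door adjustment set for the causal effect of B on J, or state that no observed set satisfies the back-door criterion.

B→J: minimal back-door set ∅.

desc(B)\{B}={J}; candidates ⊆ {F,H,M,V}.
∅: B⊥J given ∅ in G with B→· removed — back-door holds.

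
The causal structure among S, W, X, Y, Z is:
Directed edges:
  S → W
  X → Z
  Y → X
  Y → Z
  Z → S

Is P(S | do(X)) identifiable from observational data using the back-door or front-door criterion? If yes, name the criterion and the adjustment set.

desc(X)\{X}={S,W,Z}; candidates ⊆ {Y}.
size 0: {}; under {} X still reaches {S,W,Y,Z} ∋ S.
{Y}: X⊥S given {Y} in G with X→· removed — back-door holds.
P(S|do(X)) = Σ_{Y} P(S|X,Y)·P(Y).

P(S|do(X)): backdoor, adjust for {Y}.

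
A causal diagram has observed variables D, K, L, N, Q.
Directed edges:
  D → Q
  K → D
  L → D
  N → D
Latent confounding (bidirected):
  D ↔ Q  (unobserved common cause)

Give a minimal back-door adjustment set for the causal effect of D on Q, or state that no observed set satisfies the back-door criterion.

desc(D)\{D}={Q}; candidates ⊆ {K,L,N}.
D↔Q: latent back-door arc(s) into D.
size 0: {}; under {} D still reaches {K,L,N,Q} ∋ Q.
size 1: {K}, {L}, {N}; under {K} D still reaches {L,N,Q} ∋ Q.
size 2: {K,L}, {K,N}, {L,N}; under {K,L} D still reaches {N,Q} ∋ Q.
D↔Q cannot be blocked by any observed set — no back-door set.

D→Q: no observed back-door set.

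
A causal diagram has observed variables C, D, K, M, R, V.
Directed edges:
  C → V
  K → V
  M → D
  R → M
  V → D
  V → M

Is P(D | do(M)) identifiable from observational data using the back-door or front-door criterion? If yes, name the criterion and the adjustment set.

P(D|do(M)): backdoor, adjust for {V}.

desc(M)\{M}={D}; candidates ⊆ {C,K,R,V}.
size 0: {}; under {} M still reaches {C,D,K,R,V} ∋ D.
{V}: M⊥D given {V} in G with M→· removed — back-door holds.
P(D|do(M)) = Σ_{V} P(D|M,V)·P(V).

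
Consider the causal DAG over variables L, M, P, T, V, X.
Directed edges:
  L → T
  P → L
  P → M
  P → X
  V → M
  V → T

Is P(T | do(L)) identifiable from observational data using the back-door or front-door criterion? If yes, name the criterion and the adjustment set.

P(T|do(L)): backdoor, adjust for ∅.

desc(L)\{L}={T}; candidates ⊆ {M,P,V,X}.
∅: L⊥T given ∅ in G with L→· removed — back-door holds.
P(T|do(L)) = P(T|L) — no adjustment needed.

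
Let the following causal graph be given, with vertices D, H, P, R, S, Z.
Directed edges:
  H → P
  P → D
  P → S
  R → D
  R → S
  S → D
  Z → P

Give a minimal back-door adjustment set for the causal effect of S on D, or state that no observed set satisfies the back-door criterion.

S→D: minimal back-door set {P, R}.

desc(S)\{S}={D}; candidates ⊆ {H,P,R,Z}.
size 0: {}; under {} S still reaches {D,H,P,R,Z} ∋ D.
size 1: {H}, {P}, {R} …(+1); under {H} S still reaches {D,P,R,Z} ∋ D.
{P,R}: S⊥D given {P,R} in G with S→· removed — back-door holds.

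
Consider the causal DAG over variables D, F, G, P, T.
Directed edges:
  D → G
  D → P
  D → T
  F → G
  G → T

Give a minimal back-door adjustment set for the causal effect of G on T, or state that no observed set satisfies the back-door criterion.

desc(G)\{G}={T}; candidates ⊆ {D,F,P}.
size 0: {}; under {} G still reaches {D,F,P,T} ∋ T.
{D}: G⊥T given {D} in G with G→· removed — back-door holds.

G→T: minimal back-door set {D}.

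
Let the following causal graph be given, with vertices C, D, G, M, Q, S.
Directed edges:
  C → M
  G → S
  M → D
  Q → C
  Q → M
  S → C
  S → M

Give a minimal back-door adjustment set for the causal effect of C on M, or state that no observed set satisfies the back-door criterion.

desc(C)\{C}={D,M}; candidates ⊆ {G,Q,S}.
size 0: {}; under {} C still reaches {D,G,M,Q,S} ∋ M.
size 1: {G}, {Q}, {S}; under {G} C still reaches {D,M,Q,S} ∋ M.
{Q,S}: C⊥M given {Q,S} in G with C→· removed — back-door holds.

C→M: minimal back-door set {Q, S}.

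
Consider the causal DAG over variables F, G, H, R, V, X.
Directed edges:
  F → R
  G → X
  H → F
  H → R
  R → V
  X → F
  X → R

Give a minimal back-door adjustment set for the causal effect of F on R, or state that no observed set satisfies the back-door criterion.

F→R: minimal back-door set {H, X}.

desc(F)\{F}={R,V}; candidates ⊆ {G,H,X}.
size 0: {}; under {} F still reaches {G,H,R,V,X} ∋ R.
size 1: {G}, {H}, {X}; under {G} F still reaches {H,R,V,X} ∋ R.
{H,X}: F⊥R given {H,X} in G with F→· removed — back-door holds.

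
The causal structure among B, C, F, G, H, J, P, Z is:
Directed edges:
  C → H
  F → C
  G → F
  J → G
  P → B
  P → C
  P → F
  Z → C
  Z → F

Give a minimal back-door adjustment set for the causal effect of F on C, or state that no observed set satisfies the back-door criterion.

desc(F)\{F}={C,H}; candidates ⊆ {B,G,J,P,Z}.
size 0: {}; under {} F still reaches {B,C,G,H,J,P,Z} ∋ C.
size 1: {B}, {G}, {J} …(+2); under {B} F still reaches {C,G,H,J,P,Z} ∋ C.
{P,Z}: F⊥C given {P,Z} in G with F→· removed — back-door holds.

F→C: minimal back-door set {P, Z}.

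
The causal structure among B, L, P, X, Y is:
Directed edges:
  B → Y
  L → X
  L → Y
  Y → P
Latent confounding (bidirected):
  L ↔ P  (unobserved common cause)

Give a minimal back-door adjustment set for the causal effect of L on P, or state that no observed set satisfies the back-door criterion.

desc(L)\{L}={P,X,Y}; candidates ⊆ {B}.
L↔P: latent back-door arc(s) into L.
size 0: {}; under {} L still reaches {P} ∋ P.
size 1: {B}; under {B} L still reaches {P} ∋ P.
L↔P cannot be blocked by any observed set — no back-door set.

L→P: no observed back-door set.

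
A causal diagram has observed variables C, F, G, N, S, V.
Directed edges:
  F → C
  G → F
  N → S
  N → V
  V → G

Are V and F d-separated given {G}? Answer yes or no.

Bayes-Ball from V | {G} reaches {N,S}.
F ∉ reach(V|{G}) ⇒ V ⊥ F | {G}.

Yes — V ⊥ F | {G}.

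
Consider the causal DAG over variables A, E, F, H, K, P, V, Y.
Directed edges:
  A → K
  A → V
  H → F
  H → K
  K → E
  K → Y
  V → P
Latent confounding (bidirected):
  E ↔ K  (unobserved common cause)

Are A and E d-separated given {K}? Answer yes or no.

No — A and E are d-connected given {K}.

Bayes-Ball from A | {K} reaches {E,F,H,P,V}.
E ∈ reach(A|{K}) ⇒ A ⊥̸ E | {K}.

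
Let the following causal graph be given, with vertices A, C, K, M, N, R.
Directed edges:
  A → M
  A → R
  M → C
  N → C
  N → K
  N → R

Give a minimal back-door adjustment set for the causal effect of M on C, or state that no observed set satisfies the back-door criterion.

desc(M)\{M}={C}; candidates ⊆ {A,K,N,R}.
∅: M⊥C given ∅ in G with M→· removed — back-door holds.

M→C: minimal back-door set ∅.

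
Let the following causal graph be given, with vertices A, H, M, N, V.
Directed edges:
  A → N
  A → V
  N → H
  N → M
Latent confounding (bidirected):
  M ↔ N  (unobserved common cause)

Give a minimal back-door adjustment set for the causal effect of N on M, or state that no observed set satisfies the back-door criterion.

N→M: no observed back-door set.

desc(N)\{N}={H,M}; candidates ⊆ {A,V}.
N↔M: latent back-door arc(s) into N.
size 0: {}; under {} N still reaches {A,M,V} ∋ M.
size 1: {A}, {V}; under {A} N still reaches {M} ∋ M.
size 2: {A,V}; under {A,V} N still reaches {M} ∋ M.
N↔M cannot be blocked by any observed set — no back-door set.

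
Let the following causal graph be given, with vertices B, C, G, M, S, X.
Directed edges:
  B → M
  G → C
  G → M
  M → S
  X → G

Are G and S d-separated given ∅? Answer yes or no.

Bayes-Ball from G | ∅ reaches {C,M,S,X}.
S ∈ reach(G|∅) ⇒ G ⊥̸ S | ∅.

No — G and S are d-connected given ∅.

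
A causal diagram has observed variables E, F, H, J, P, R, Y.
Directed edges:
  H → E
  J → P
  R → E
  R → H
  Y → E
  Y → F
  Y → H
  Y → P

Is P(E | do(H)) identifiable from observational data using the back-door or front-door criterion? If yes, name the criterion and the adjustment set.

desc(H)\{H}={E}; candidates ⊆ {F,J,P,R,Y}.
size 0: {}; under {} H still reaches {E,F,P,R,Y} ∋ E.
size 1: {F}, {J}, {P} …(+2); under {F} H still reaches {E,P,R,Y} ∋ E.
{R,Y}: H⊥E given {R,Y} in G with H→· removed — back-door holds.
P(E|do(H)) = Σ_{R,Y} P(E|H,R,Y)·P(R,Y).

P(E|do(H)): backdoor, adjust for {R, Y}.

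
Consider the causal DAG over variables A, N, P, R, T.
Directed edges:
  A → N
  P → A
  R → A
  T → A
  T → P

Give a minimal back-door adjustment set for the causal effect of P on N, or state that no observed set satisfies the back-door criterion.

P→N: minimal back-door set {T}.

desc(P)\{P}={A,N}; candidates ⊆ {R,T}.
size 0: {}; under {} P still reaches {A,N,T} ∋ N.
{T}: P⊥N given {T} in G with P→· removed — back-door holds.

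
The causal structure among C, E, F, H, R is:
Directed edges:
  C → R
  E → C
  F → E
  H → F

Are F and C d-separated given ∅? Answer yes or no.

Bayes-Ball from F | ∅ reaches {C,E,H,R}.
C ∈ reach(F|∅) ⇒ F ⊥̸ C | ∅.

No — F and C are d-connected given ∅.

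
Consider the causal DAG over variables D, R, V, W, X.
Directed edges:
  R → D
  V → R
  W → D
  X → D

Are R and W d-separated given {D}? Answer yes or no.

No — R and W are d-connected given {D}.

Bayes-Ball from R | {D} reaches {V,W,X}.
W ∈ reach(R|{D}) ⇒ R ⊥̸ W | {D}.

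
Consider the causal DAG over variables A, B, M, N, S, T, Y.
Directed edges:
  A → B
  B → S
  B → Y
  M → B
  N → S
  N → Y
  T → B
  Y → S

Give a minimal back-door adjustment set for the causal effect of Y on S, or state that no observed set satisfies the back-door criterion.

Y→S: minimal back-door set {B, N}.

desc(Y)\{Y}={S}; candidates ⊆ {A,B,M,N,T}.
size 0: {}; under {} Y still reaches {A,B,M,N,S,T} ∋ S.
size 1: {A}, {B}, {M} …(+2); under {A} Y still reaches {B,M,N,S,T} ∋ S.
{B,N}: Y⊥S given {B,N} in G with Y→· removed — back-door holds.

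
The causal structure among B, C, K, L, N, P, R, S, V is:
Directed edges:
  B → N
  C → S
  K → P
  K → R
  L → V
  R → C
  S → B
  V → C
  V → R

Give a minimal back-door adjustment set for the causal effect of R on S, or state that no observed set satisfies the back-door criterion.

R→S: minimal back-door set {V}.

desc(R)\{R}={B,C,N,S}; candidates ⊆ {K,L,P,V}.
size 0: {}; under {} R still reaches {B,C,K,L,N,P,S,V} ∋ S.
{V}: R⊥S given {V} in G with R→· removed — back-door holds.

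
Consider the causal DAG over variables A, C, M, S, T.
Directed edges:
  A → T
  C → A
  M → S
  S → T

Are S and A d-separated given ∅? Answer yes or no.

Yes — S ⊥ A | ∅.

Bayes-Ball from S | ∅ reaches {M,T}.
A ∉ reach(S|∅) ⇒ S ⊥ A | ∅.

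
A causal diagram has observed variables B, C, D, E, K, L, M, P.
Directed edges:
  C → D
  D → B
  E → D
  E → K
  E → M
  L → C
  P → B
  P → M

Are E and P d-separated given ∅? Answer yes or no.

Yes — E ⊥ P | ∅.

Bayes-Ball from E | ∅ reaches {B,D,K,M}.
P ∉ reach(E|∅) ⇒ E ⊥ P | ∅.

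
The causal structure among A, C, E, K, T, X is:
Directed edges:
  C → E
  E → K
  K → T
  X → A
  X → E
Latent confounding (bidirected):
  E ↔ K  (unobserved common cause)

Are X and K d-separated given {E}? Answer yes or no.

No — X and K are d-connected given {E}.

Bayes-Ball from X | {E} reaches {A,C,K,T}.
K ∈ reach(X|{E}) ⇒ X ⊥̸ K | {E}.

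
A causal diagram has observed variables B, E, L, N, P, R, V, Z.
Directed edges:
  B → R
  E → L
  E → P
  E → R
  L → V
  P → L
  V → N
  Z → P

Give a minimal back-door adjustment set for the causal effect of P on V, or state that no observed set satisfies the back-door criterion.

desc(P)\{P}={L,N,V}; candidates ⊆ {B,E,R,Z}.
size 0: {}; under {} P still reaches {E,L,N,R,V,Z} ∋ V.
{E}: P⊥V given {E} in G with P→· removed — back-door holds.

P→V: minimal back-door set {E}.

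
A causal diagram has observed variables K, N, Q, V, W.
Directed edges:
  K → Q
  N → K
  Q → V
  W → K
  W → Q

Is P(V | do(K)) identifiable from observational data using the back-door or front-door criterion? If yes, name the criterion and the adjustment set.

P(V|do(K)): backdoor, adjust for {W}.

desc(K)\{K}={Q,V}; candidates ⊆ {N,W}.
size 0: {}; under {} K still reaches {N,Q,V,W} ∋ V.
{W}: K⊥V given {W} in G with K→· removed — back-door holds.
P(V|do(K)) = Σ_{W} P(V|K,W)·P(W).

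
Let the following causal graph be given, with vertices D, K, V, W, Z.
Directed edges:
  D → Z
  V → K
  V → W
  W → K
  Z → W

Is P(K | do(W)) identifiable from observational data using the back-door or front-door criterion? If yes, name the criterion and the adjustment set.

P(K|do(W)): backdoor, adjust for {V}.

desc(W)\{W}={K}; candidates ⊆ {D,V,Z}.
size 0: {}; under {} W still reaches {D,K,V,Z} ∋ K.
{V}: W⊥K given {V} in G with W→· removed — back-door holds.
P(K|do(W)) = Σ_{V} P(K|W,V)·P(V).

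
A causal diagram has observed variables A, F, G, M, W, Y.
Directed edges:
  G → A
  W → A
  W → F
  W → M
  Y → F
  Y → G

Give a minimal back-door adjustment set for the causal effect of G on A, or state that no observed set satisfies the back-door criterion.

desc(G)\{G}={A}; candidates ⊆ {F,M,W,Y}.
∅: G⊥A given ∅ in G with G→· removed — back-door holds.

G→A: minimal back-door set ∅.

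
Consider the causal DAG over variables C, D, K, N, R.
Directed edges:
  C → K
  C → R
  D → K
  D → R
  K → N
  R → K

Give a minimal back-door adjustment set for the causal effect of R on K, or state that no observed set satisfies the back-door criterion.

R→K: minimal back-door set {C, D}.

desc(R)\{R}={K,N}; candidates ⊆ {C,D}.
size 0: {}; under {} R still reaches {C,D,K,N} ∋ K.
size 1: {C}, {D}; under {C} R still reaches {D,K,N} ∋ K.
{C,D}: R⊥K given {C,D} in G with R→· removed — back-door holds.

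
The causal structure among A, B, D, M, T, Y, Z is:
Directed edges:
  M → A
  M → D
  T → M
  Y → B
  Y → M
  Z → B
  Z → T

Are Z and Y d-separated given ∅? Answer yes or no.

Bayes-Ball from Z | ∅ reaches {A,B,D,M,T}.
Y ∉ reach(Z|∅) ⇒ Z ⊥ Y | ∅.

Yes — Z ⊥ Y | ∅.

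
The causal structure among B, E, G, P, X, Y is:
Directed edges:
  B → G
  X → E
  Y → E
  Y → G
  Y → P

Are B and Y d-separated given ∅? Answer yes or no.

Bayes-Ball from B | ∅ reaches {G}.
Y ∉ reach(B|∅) ⇒ B ⊥ Y | ∅.

Yes — B ⊥ Y | ∅.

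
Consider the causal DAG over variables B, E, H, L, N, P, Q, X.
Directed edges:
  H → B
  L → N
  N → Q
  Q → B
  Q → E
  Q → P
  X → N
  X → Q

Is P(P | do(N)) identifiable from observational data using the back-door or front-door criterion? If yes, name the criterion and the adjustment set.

P(P|do(N)): backdoor, adjust for {X}.

desc(N)\{N}={B,E,P,Q}; candidates ⊆ {H,L,X}.
size 0: {}; under {} N still reaches {B,E,L,P,Q,X} ∋ P.
{X}: N⊥P given {X} in G with N→· removed — back-door holds.
P(P|do(N)) = Σ_{X} P(P|N,X)·P(X).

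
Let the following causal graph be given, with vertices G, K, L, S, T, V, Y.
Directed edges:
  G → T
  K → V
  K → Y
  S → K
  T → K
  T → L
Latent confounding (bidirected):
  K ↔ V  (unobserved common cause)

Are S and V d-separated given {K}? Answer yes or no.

Bayes-Ball from S | {K} reaches {G,L,T,V}.
V ∈ reach(S|{K}) ⇒ S ⊥̸ V | {K}.

No — S and V are d-connected given {K}.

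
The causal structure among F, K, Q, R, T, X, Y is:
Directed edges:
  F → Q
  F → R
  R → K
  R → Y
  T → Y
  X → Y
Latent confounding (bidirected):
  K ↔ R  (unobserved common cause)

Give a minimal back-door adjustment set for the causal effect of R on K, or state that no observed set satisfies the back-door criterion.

desc(R)\{R}={K,Y}; candidates ⊆ {F,Q,T,X}.
R↔K: latent back-door arc(s) into R.
size 0: {}; under {} R still reaches {F,K,Q} ∋ K.
size 1: {F}, {Q}, {T} …(+1); under {F} R still reaches {K} ∋ K.
size 2: {F,Q}, {F,T}, {F,X} …(+3); under {F,Q} R still reaches {K} ∋ K.
R↔K cannot be blocked by any observed set — no back-door set.

R→K: no observed back-door set.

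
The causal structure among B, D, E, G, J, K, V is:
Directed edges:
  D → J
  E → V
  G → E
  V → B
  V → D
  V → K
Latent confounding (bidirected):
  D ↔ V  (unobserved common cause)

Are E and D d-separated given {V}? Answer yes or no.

Bayes-Ball from E | {V} reaches {D,G,J}.
D ∈ reach(E|{V}) ⇒ E ⊥̸ D | {V}.

No — E and D are d-connected given {V}.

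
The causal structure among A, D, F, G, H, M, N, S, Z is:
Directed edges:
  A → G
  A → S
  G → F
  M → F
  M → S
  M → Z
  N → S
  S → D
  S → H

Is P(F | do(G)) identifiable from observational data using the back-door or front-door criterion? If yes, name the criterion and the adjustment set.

P(F|do(G)): backdoor, adjust for ∅.

desc(G)\{G}={F}; candidates ⊆ {A,D,H,M,N,S,Z}.
∅: G⊥F given ∅ in G with G→· removed — back-door holds.
P(F|do(G)) = P(F|G) — no adjustment needed.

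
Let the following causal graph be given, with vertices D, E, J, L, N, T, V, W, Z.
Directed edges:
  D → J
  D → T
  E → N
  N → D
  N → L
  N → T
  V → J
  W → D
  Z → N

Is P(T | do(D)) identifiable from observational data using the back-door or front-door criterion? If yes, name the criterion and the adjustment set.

desc(D)\{D}={J,T}; candidates ⊆ {E,L,N,V,W,Z}.
size 0: {}; under {} D still reaches {E,L,N,T,W,Z} ∋ T.
{N}: D⊥T given {N} in G with D→· removed — back-door holds.
P(T|do(D)) = Σ_{N} P(T|D,N)·P(N).

P(T|do(D)): backdoor, adjust for {N}.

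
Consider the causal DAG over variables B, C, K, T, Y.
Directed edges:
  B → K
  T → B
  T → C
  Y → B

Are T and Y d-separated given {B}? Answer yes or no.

Bayes-Ball from T | {B} reaches {C,Y}.
Y ∈ reach(T|{B}) ⇒ T ⊥̸ Y | {B}.

No — T and Y are d-connected given {B}.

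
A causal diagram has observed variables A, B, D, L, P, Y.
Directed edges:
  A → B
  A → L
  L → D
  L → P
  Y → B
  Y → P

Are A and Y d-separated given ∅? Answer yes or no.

Bayes-Ball from A | ∅ reaches {B,D,L,P}.
Y ∉ reach(A|∅) ⇒ A ⊥ Y | ∅.

Yes — A ⊥ Y | ∅.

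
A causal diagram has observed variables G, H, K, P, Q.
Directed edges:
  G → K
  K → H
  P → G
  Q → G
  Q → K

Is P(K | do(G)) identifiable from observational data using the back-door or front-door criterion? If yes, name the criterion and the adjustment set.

P(K|do(G)): backdoor, adjust for {Q}.

desc(G)\{G}={H,K}; candidates ⊆ {P,Q}.
size 0: {}; under {} G still reaches {H,K,P,Q} ∋ K.
{Q}: G⊥K given {Q} in G with G→· removed — back-door holds.
P(K|do(G)) = Σ_{Q} P(K|G,Q)·P(Q).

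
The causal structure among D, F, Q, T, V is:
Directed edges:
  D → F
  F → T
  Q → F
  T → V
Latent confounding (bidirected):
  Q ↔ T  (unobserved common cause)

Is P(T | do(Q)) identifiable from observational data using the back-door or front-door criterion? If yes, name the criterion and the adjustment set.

desc(Q)\{Q}={F,T,V}; candidates ⊆ {D}.
Q↔T: latent back-door arc(s) into Q.
size 0: {}; under {} Q still reaches {T,V} ∋ T.
size 1: {D}; under {D} Q still reaches {T,V} ∋ T.
Q↔T cannot be blocked by any observed set — no back-door set.
{F}: (i) intercepts every directed Q→T path; (ii) no back-door Q→{F}; (iii) {Q} blocks every back-door {F}→T. Front-door holds.
P(T|do(Q)) = Σ_{F} P(F|Q) Σ_{Q'} P(T|F,Q')P(Q').

P(T|do(Q)): frontdoor, adjust for {F}.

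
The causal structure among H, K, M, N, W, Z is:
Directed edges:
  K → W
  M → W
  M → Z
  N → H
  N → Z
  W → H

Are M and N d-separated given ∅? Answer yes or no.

Bayes-Ball from M | ∅ reaches {H,W,Z}.
N ∉ reach(M|∅) ⇒ M ⊥ N | ∅.

Yes — M ⊥ N | ∅.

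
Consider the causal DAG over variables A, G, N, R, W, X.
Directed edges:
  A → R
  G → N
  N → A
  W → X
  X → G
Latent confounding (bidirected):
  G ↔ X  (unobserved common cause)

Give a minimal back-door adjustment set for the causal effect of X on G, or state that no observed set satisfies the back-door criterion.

X→G: no observed back-door set.

desc(X)\{X}={A,G,N,R}; candidates ⊆ {W}.
X↔G: latent back-door arc(s) into X.
size 0: {}; under {} X still reaches {A,G,N,R,W} ∋ G.
size 1: {W}; under {W} X still reaches {A,G,N,R} ∋ G.
X↔G cannot be blocked by any observed set — no back-door set.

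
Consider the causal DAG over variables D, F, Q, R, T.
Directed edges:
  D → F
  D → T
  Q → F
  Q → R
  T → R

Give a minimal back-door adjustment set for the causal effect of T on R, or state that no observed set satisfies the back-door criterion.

T→R: minimal back-door set ∅.

desc(T)\{T}={R}; candidates ⊆ {D,F,Q}.
∅: T⊥R given ∅ in G with T→· removed — back-door holds.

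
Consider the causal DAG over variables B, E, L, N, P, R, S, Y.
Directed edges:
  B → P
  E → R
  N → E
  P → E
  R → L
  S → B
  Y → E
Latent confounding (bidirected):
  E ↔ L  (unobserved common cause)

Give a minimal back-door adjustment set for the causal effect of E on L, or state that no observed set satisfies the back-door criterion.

desc(E)\{E}={L,R}; candidates ⊆ {B,N,P,S,Y}.
E↔L: latent back-door arc(s) into E.
size 0: {}; under {} E still reaches {B,L,N,P,S,Y} ∋ L.
size 1: {B}, {N}, {P} …(+2); under {B} E still reaches {L,N,P,Y} ∋ L.
size 2: {B,N}, {B,P}, {B,S} …(+7); under {B,N} E still reaches {L,P,Y} ∋ L.
E↔L cannot be blocked by any observed set — no back-door set.

E→L: no observed back-door set.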